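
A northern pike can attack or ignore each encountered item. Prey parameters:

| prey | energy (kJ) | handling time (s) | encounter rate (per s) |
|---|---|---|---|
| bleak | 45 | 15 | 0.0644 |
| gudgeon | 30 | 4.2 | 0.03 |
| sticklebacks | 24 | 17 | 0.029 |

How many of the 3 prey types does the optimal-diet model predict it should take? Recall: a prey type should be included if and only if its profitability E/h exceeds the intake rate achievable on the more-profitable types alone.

2

Profitabilities (E/h, kJ/s): gudgeon 7.14, bleak 3, sticklebacks 1.41. Add prey in this order while the next type's profitability exceeds the intake rate on those already taken.
Rate on top 1: 0.7993. bleak: 3 > 0.7993 → include.
Rate on top 2: 1.815. sticklebacks: 1.41 < 1.815 → exclude; stop.
Optimal diet: gudgeon, bleak — 2 of 3 types.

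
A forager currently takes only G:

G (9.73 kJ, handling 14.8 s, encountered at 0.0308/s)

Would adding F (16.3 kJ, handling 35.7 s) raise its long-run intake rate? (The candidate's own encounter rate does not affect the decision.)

On G alone, R = ΣλE/(1+Σλh) = 0.2997/1.456 = 0.2058 kJ/s.
Profitability of F: 16.3/35.7 = 0.4566 kJ/s.
0.4566 > 0.2058, so adding F raises the average — include it.

Yes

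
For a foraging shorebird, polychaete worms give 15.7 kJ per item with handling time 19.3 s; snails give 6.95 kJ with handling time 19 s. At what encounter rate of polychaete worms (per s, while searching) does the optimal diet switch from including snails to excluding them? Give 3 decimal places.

At the threshold, the rate on polychaete worms alone equals the profitability of snails: λ·15.7/(1 + λ·19.3) = 6.95/19 = 0.3658.
Rearranging, λ(15.7 − 0.3658×19.3) = 0.3658, so λ = 0.3658/8.64 = 0.04234 per s.

0.042 per s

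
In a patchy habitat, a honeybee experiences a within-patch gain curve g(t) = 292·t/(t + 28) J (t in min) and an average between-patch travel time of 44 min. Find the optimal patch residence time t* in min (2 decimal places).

Maximise g(t)/(T+t): set derivative to zero → g'(t)(T+t) = g(t).
g'(t) = 292·28/(t + 28)². Setting 292·28/(t+28)² = 292t/[(t+28)(44+t)] gives 28(44+t) = t(t+28), so t² = 28×44 = 1232.
t* = √1232 = 35.1 min.

35.10 min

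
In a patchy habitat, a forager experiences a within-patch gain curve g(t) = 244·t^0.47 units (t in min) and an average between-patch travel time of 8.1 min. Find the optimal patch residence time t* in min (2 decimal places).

By the marginal value theorem, leave when the instantaneous gain rate g'(t) equals the habitat-wide average g(t)/(T + t).
g'(t) = 0.47·244·t^-0.53. Setting 0.47·244·t^-0.53 = 244·t^0.47/(8.1+t) gives 0.47(8.1+t) = t, so 0.53·t = 0.47×8.1.
t* = 0.47×8.1/0.53 = 7.183 min.

7.18 min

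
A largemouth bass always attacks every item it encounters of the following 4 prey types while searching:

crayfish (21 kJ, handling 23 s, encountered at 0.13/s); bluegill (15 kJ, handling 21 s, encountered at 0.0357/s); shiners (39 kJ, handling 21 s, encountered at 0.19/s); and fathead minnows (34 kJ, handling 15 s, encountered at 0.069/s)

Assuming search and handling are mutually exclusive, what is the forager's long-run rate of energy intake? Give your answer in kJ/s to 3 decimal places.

1.334 kJ/s

R = Σλ_iE_i / (1 + Σλ_ih_i)
Numerator: 0.13×21 + 0.0357×15 + 0.19×39 + 0.069×34 = 13.02
Denominator: 1 + 0.13×23 + 0.0357×21 + 0.19×21 + 0.069×15 = 9.765
R = 13.02/9.765 = 1.334 kJ/s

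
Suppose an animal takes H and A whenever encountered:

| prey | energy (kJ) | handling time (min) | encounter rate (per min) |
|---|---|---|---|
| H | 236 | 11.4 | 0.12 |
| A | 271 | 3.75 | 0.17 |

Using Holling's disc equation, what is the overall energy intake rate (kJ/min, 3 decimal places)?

24.751 kJ/min

Energy encountered per unit search time: 0.12×236 + 0.17×271 = 74.39 kJ/min.
Handling time per unit search time: 0.12×11.4 + 0.17×3.75 = 2.006.
Rate = 74.39/(1 + 2.006) = 24.75 kJ/min.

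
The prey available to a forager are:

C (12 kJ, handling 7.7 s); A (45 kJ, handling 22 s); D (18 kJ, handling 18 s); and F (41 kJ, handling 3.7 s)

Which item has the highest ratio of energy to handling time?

F

Profitability E/h (kJ/s): C = 12/7.7 = 1.56, A = 45/22 = 2.05, D = 18/18 = 1, F = 41/3.7 = 11.1.
Ranked: F > A > C > D.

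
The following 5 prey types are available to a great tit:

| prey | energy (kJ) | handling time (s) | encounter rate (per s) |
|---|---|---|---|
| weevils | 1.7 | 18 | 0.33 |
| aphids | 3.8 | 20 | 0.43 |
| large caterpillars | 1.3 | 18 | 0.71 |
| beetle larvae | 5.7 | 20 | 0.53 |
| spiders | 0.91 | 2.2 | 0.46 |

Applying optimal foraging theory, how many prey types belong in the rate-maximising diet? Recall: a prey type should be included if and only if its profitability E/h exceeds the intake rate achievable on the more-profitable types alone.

E/h in descending order: spiders 0.414, beetle larvae 0.285, aphids 0.19, weevils 0.0944, large caterpillars 0.0722 kJ/s. The optimal diet is the largest prefix of this list for which every included type satisfies E_i/h_i > R on the types above it.
Rate on top 1: 0.2081. beetle larvae: 0.285 > 0.2081 → include.
Rate on top 2: 0.2727. aphids: 0.19 < 0.2727 → exclude; stop.
Optimal diet: spiders, beetle larvae — 2 of 5 types.

2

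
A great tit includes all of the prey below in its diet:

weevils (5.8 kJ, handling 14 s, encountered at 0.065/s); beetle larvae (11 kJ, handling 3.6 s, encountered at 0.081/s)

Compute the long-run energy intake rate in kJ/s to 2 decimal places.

R = (0.065×5.8 + 0.081×11) / (1 + 0.065×14 + 0.081×3.6) = 1.268/2.202 = 0.5759 kJ/s.

0.58 kJ/s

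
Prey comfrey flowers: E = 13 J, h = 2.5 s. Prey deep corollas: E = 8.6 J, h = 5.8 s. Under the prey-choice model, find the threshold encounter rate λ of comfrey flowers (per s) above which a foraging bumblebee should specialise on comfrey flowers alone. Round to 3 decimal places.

At the threshold, the rate on comfrey flowers alone equals the profitability of deep corollas: λ·13/(1 + λ·2.5) = 8.6/5.8 = 1.483.
Rearranging, λ(13 − 1.483×2.5) = 1.483, so λ = 1.483/9.293 = 0.1596 per s.

0.160 per s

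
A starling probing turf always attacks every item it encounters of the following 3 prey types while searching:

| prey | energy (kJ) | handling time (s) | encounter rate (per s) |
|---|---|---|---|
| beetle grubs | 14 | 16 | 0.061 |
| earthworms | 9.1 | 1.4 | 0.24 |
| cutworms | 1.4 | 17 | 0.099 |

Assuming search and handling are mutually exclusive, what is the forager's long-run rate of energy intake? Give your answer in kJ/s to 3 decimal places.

R = (0.061×14 + 0.24×9.1 + 0.099×1.4) / (1 + 0.061×16 + 0.24×1.4 + 0.099×17) = 3.177/3.995 = 0.7951 kJ/s.

0.795 kJ/s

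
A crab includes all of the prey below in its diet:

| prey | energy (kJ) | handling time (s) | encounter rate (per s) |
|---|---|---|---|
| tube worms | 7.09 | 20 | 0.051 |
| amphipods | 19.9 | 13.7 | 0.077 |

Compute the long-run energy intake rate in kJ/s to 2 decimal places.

Energy encountered per unit search time: 0.051×7.09 + 0.077×19.9 = 1.894 kJ/s.
Handling time per unit search time: 0.051×20 + 0.077×13.7 = 2.075.
Rate = 1.894/(1 + 2.075) = 0.6159 kJ/s.

0.62 kJ/s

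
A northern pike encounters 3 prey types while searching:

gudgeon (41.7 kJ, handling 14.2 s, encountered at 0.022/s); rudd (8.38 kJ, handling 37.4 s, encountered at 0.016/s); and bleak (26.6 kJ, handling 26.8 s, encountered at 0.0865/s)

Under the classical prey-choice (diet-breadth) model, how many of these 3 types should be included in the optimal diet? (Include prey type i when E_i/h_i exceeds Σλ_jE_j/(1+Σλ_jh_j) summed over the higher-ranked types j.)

Rank by E/h (kJ/s): gudgeon 2.94, bleak 0.993, rudd 0.224. Include each in turn until the next type's E/h falls below the running intake rate.
Rate on top 1: 0.699. bleak: 0.993 > 0.699 → include.
Rate on top 2: 0.8864. rudd: 0.224 < 0.8864 → exclude; stop.
Optimal diet: gudgeon, bleak — 2 of 3 types.

2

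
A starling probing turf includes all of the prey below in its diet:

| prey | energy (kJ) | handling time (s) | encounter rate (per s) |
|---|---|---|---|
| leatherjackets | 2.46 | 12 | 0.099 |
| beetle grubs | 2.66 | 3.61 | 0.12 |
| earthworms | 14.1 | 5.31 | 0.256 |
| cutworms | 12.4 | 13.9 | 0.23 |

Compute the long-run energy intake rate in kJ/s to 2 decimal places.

0.98 kJ/s

R = Σλ_iE_i / (1 + Σλ_ih_i)
Numerator: 0.099×2.46 + 0.12×2.66 + 0.256×14.1 + 0.23×12.4 = 7.024
Denominator: 1 + 0.099×12 + 0.12×3.61 + 0.256×5.31 + 0.23×13.9 = 7.178
R = 7.024/7.178 = 0.9787 kJ/s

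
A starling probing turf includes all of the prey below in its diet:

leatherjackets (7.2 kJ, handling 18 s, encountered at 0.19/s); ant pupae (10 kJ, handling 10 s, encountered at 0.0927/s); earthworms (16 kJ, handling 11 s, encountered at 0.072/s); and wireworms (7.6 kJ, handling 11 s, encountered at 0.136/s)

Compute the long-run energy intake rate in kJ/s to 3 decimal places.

0.587 kJ/s

R = (0.19×7.2 + 0.0927×10 + 0.072×16 + 0.136×7.6) / (1 + 0.19×18 + 0.0927×10 + 0.072×11 + 0.136×11) = 4.481/7.635 = 0.5869 kJ/s.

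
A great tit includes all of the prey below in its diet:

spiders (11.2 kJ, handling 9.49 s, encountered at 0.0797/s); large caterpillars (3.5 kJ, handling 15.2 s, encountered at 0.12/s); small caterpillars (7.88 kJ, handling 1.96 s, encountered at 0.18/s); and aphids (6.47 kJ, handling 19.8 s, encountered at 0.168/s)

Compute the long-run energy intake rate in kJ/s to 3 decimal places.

0.526 kJ/s

R = Σλ_iE_i / (1 + Σλ_ih_i)
Numerator: 0.0797×11.2 + 0.12×3.5 + 0.18×7.88 + 0.168×6.47 = 3.818
Denominator: 1 + 0.0797×9.49 + 0.12×15.2 + 0.18×1.96 + 0.168×19.8 = 7.26
R = 3.818/7.26 = 0.5259 kJ/s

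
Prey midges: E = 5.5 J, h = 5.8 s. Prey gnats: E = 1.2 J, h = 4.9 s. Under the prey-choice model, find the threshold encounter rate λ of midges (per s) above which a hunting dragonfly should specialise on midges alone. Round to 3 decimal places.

The zero-one rule: include gnats iff E₂/h₂ > λE₁/(1+λh₁). Equality gives the switch point.
λE₁h₂ = E₂ + λE₂h₁ ⇒ λ = E₂/(E₁h₂ − E₂h₁) = 1.2/(26.95 − 6.96) = 0.06003 per s.

0.060 per s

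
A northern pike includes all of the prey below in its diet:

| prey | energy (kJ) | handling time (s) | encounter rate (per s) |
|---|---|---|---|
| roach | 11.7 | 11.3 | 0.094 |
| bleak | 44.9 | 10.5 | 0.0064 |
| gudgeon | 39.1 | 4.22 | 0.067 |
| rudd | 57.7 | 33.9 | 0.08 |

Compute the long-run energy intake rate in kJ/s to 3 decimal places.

1.683 kJ/s

R = Σλ_iE_i / (1 + Σλ_ih_i)
Numerator: 0.094×11.7 + 0.0064×44.9 + 0.067×39.1 + 0.08×57.7 = 8.623
Denominator: 1 + 0.094×11.3 + 0.0064×10.5 + 0.067×4.22 + 0.08×33.9 = 5.124
R = 8.623/5.124 = 1.683 kJ/s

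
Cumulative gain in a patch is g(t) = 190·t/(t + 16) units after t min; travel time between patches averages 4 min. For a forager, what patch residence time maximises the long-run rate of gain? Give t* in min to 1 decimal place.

8.0 min

By the marginal value theorem, leave when the instantaneous gain rate g'(t) equals the habitat-wide average g(t)/(T + t).
g'(t) = 190·16/(t + 16)². Setting 190·16/(t+16)² = 190t/[(t+16)(4+t)] gives 16(4+t) = t(t+16), so t² = 16×4 = 64.
t* = √64 = 8 min.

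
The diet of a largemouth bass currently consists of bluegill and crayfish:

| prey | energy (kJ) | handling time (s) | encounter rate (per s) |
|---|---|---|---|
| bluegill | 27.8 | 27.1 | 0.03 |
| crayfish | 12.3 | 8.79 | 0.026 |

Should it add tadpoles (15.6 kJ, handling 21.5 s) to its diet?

Current rate: (0.03×27.8 + 0.026×12.3)/(1 + 0.03×27.1 + 0.026×8.79) = 0.5652 kJ/s.
Profitability of tadpoles: 15.6/21.5 = 0.7256 kJ/s.
Since 0.7256 > R, including tadpoles increases the long-run rate.

Yes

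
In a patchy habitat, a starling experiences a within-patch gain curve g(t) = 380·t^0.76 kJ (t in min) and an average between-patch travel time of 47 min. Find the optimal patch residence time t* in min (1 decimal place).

Optimal t* satisfies g'(t*) = g(t*)/(T + t*).
g'(t) = 0.76·380·t^-0.24. Setting 0.76·380·t^-0.24 = 380·t^0.76/(47+t) gives 0.76(47+t) = t, so 0.24·t = 0.76×47.
t* = 0.76×47/0.24 = 148.8 min.

148.8 min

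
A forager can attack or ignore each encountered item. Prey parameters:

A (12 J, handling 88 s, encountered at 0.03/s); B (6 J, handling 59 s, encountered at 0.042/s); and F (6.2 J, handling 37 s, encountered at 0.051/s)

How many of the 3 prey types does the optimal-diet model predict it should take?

2

E/h in descending order: F 0.168, A 0.136, B 0.102 J/s. The optimal diet is the largest prefix of this list for which every included type satisfies E_i/h_i > R on the types above it.
Rate on top 1: 0.1095. A: 0.136 > 0.1095 → include.
Rate on top 2: 0.1223. B: 0.102 < 0.1223 → exclude; stop.
Optimal diet: F, A — 2 of 3 types.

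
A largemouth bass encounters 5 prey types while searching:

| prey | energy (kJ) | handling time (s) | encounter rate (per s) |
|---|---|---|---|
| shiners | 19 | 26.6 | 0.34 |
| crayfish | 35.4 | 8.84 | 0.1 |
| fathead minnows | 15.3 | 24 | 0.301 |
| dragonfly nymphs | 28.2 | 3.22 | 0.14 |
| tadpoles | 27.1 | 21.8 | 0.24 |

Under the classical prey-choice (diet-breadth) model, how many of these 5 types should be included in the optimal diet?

Rank by E/h (kJ/s): dragonfly nymphs 8.76, crayfish 4, tadpoles 1.24, shiners 0.714, fathead minnows 0.638. Include each in turn until the next type's E/h falls below the running intake rate.
Rate on top 1: 2.721. crayfish: 4 > 2.721 → include.
Rate on top 2: 3.207. tadpoles: 1.24 < 3.207 → exclude; stop.
Optimal diet: dragonfly nymphs, crayfish — 2 of 5 types.

2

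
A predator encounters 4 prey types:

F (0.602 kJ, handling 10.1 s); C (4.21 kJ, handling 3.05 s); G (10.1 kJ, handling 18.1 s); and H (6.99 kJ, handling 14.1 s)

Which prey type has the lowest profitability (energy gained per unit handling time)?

F

In descending order of E/h:
C: 4.21/3.05 = 1.38 kJ/s
G: 10.1/18.1 = 0.558 kJ/s
H: 6.99/14.1 = 0.496 kJ/s
F: 0.602/10.1 = 0.0596 kJ/s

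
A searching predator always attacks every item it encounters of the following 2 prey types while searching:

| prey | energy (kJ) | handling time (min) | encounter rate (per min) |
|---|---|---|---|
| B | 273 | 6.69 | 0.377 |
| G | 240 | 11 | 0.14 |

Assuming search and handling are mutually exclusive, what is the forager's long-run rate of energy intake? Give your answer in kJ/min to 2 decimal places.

26.97 kJ/min

R = (0.377×273 + 0.14×240) / (1 + 0.377×6.69 + 0.14×11) = 136.5/5.062 = 26.97 kJ/min.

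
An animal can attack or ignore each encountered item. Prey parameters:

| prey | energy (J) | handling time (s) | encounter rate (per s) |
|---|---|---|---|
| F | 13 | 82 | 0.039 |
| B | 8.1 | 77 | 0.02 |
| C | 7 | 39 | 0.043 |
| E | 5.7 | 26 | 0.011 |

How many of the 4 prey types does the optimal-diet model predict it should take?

3

Profitabilities (E/h, J/s): E 0.219, C 0.179, F 0.159, B 0.105. Add prey in this order while the next type's profitability exceeds the intake rate on those already taken.
Rate on top 1: 0.04876. C: 0.179 > 0.04876 → include.
Rate on top 2: 0.1227. F: 0.159 > 0.1227 → include.
Rate on top 3: 0.1413. B: 0.105 < 0.1413 → exclude; stop.
Optimal diet: E, C, F — 3 of 4 types.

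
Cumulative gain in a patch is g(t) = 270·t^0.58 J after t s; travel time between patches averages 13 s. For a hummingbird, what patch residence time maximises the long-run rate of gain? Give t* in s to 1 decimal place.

Maximise g(t)/(T+t): set derivative to zero → g'(t)(T+t) = g(t).
g'(t) = 0.58·270·t^-0.42. Setting 0.58·270·t^-0.42 = 270·t^0.58/(13+t) gives 0.58(13+t) = t, so 0.42·t = 0.58×13.
t* = 0.58×13/0.42 = 17.95 s.

18.0 s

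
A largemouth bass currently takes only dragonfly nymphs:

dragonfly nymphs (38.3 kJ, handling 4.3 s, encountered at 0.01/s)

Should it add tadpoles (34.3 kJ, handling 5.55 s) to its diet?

Current rate: (0.01×38.3)/(1 + 0.01×4.3) = 0.3672 kJ/s.
Profitability of tadpoles: 34.3/5.55 = 6.18 kJ/s.
6.18 > 0.3672, so adding tadpoles raises the average — include it.

Yes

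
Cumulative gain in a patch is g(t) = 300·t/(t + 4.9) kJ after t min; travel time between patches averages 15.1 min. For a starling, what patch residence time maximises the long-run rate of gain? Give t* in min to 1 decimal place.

8.6 min

By the marginal value theorem, leave when the instantaneous gain rate g'(t) equals the habitat-wide average g(t)/(T + t).
g'(t) = 300·4.9/(t + 4.9)². Setting 300·4.9/(t+4.9)² = 300t/[(t+4.9)(15.1+t)] gives 4.9(15.1+t) = t(t+4.9), so t² = 4.9×15.1 = 73.99.
t* = √73.99 = 8.602 min.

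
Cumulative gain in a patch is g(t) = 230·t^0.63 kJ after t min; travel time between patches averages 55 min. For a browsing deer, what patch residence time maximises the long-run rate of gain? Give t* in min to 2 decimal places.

93.65 min

Optimal t* satisfies g'(t*) = g(t*)/(T + t*).
g'(t) = 0.63·230·t^-0.37. Setting 0.63·230·t^-0.37 = 230·t^0.63/(55+t) gives 0.63(55+t) = t, so 0.37·t = 0.63×55.
t* = 0.63×55/0.37 = 93.65 min.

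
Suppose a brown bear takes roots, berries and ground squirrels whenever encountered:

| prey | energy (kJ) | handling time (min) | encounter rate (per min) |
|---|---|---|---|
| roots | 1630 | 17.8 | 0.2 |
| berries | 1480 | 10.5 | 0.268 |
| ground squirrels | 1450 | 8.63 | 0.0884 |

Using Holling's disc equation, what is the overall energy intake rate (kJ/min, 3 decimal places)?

104.563 kJ/min

Energy encountered per unit search time: 0.2×1630 + 0.268×1480 + 0.0884×1450 = 850.8 kJ/min.
Handling time per unit search time: 0.2×17.8 + 0.268×10.5 + 0.0884×8.63 = 7.137.
Rate = 850.8/(1 + 7.137) = 104.6 kJ/min.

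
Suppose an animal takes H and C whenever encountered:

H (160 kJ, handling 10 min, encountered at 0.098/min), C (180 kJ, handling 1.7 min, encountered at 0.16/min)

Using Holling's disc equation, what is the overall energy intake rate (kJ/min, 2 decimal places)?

19.75 kJ/min

R = (0.098×160 + 0.16×180) / (1 + 0.098×10 + 0.16×1.7) = 44.48/2.252 = 19.75 kJ/min.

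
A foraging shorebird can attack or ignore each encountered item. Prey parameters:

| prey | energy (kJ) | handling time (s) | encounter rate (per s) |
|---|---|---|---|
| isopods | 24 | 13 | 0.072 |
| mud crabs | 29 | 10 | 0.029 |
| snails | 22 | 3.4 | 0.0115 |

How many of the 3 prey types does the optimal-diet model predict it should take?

3

Profitabilities (E/h, kJ/s): snails 6.47, mud crabs 2.9, isopods 1.85. Add prey in this order while the next type's profitability exceeds the intake rate on those already taken.
Rate on top 1: 0.2435. mud crabs: 2.9 > 0.2435 → include.
Rate on top 2: 0.8231. isopods: 1.85 > 0.8231 → include.
Optimal diet: snails, mud crabs, isopods — 3 of 3 types.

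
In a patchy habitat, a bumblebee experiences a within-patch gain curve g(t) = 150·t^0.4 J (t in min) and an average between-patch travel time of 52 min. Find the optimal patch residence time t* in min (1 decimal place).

Maximise g(t)/(T+t): set derivative to zero → g'(t)(T+t) = g(t).
g'(t) = 0.4·150·t^-0.6. Setting 0.4·150·t^-0.6 = 150·t^0.4/(52+t) gives 0.4(52+t) = t, so 0.60·t = 0.4×52.
t* = 0.4×52/0.60 = 34.67 min.

34.7 min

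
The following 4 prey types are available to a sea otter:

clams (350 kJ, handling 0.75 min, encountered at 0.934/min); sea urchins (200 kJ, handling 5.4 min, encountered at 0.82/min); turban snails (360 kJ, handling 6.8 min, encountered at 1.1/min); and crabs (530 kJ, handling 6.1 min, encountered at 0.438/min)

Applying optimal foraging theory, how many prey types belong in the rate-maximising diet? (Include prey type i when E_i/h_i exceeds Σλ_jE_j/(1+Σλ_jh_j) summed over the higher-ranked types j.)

1

Rank by E/h (kJ/min): clams 467, crabs 86.9, turban snails 52.9, sea urchins 37. Include each in turn until the next type's E/h falls below the running intake rate.
Rate on top 1: 192.2. crabs: 86.9 < 192.2 → exclude; stop.
Optimal diet: clams — 1 of 4 types.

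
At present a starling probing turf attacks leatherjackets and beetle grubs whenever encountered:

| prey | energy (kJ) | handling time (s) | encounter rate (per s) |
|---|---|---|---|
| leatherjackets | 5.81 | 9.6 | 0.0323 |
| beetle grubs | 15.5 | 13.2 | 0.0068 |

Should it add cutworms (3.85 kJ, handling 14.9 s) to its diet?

Yes

On leatherjackets and beetle grubs alone, R = ΣλE/(1+Σλh) = 0.2931/1.4 = 0.2094 kJ/s.
Profitability of cutworms: 3.85/14.9 = 0.2584 kJ/s.
Since 0.2584 > R, including cutworms increases the long-run rate.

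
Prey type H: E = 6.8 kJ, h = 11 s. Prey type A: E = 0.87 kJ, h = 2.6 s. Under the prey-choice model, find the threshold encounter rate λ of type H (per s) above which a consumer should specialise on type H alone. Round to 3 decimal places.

At the threshold, the rate on type H alone equals the profitability of type A: λ·6.8/(1 + λ·11) = 0.87/2.6 = 0.3346.
Rearranging, λ(6.8 − 0.3346×11) = 0.3346, so λ = 0.3346/3.119 = 0.1073 per s.

0.107 per s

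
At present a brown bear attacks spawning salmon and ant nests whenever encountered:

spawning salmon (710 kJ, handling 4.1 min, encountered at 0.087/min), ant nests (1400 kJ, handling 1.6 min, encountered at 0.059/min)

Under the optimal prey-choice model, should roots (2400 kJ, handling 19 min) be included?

Current rate: (0.087×710 + 0.059×1400)/(1 + 0.087×4.1 + 0.059×1.6) = 99.49 kJ/min.
Profitability of roots: 2400/19 = 126.3 kJ/min.
126.3 > 99.49, so adding roots raises the average — include it.

Yes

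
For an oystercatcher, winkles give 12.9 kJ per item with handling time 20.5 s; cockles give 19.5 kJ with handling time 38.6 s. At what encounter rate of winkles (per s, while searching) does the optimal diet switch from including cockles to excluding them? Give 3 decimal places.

The zero-one rule: include cockles iff E₂/h₂ > λE₁/(1+λh₁). Equality gives the switch point.
λE₁h₂ = E₂ + λE₂h₁ ⇒ λ = E₂/(E₁h₂ − E₂h₁) = 19.5/(497.9 − 399.8) = 0.1986 per s.

0.199 per s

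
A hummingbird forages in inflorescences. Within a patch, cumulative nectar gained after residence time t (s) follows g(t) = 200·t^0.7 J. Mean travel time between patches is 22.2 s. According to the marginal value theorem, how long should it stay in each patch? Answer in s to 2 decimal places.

By the marginal value theorem, leave when the instantaneous gain rate g'(t) equals the habitat-wide average g(t)/(T + t).
g'(t) = 0.7·200·t^-0.3. Setting 0.7·200·t^-0.3 = 200·t^0.7/(22.2+t) gives 0.7(22.2+t) = t, so 0.30·t = 0.7×22.2.
t* = 0.7×22.2/0.30 = 51.8 s.

51.80 s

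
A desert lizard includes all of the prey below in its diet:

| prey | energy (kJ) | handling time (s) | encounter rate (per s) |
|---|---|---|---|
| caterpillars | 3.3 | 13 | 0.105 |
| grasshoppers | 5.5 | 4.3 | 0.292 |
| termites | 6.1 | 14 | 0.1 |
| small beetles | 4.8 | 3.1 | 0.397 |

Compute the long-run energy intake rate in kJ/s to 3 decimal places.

R = (0.105×3.3 + 0.292×5.5 + 0.1×6.1 + 0.397×4.8) / (1 + 0.105×13 + 0.292×4.3 + 0.1×14 + 0.397×3.1) = 4.468/6.251 = 0.7147 kJ/s.

0.715 kJ/s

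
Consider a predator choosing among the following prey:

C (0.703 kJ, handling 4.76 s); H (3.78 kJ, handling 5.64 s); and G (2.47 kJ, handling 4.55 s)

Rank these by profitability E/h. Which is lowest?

Profitability E/h (kJ/s): C = 0.703/4.76 = 0.148, H = 3.78/5.64 = 0.67, G = 2.47/4.55 = 0.543.
Ranked: H > G > C.

C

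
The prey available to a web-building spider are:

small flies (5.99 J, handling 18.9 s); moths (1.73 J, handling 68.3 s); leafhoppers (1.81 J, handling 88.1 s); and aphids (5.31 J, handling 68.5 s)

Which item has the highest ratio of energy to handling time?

small flies

In descending order of E/h:
small flies: 5.99/18.9 = 0.317 J/s
aphids: 5.31/68.5 = 0.0775 J/s
moths: 1.73/68.3 = 0.0253 J/s
leafhoppers: 1.81/88.1 = 0.0205 J/s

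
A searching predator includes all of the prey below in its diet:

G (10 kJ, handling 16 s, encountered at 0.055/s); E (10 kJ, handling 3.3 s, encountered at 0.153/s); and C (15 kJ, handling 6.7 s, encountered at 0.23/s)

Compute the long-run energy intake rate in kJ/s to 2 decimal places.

1.41 kJ/s

R = (0.055×10 + 0.153×10 + 0.23×15) / (1 + 0.055×16 + 0.153×3.3 + 0.23×6.7) = 5.53/3.926 = 1.409 kJ/s.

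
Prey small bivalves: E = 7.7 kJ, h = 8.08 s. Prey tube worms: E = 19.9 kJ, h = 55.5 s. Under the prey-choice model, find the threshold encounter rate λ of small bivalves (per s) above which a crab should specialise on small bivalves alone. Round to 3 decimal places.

0.075 per s

At the threshold, the rate on small bivalves alone equals the profitability of tube worms: λ·7.7/(1 + λ·8.08) = 19.9/55.5 = 0.3586.
Rearranging, λ(7.7 − 0.3586×8.08) = 0.3586, so λ = 0.3586/4.803 = 0.07466 per s.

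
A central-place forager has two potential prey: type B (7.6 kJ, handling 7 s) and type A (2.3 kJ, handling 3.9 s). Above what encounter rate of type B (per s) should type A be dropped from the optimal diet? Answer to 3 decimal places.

At the threshold, the rate on type B alone equals the profitability of type A: λ·7.6/(1 + λ·7) = 2.3/3.9 = 0.5897.
Rearranging, λ(7.6 − 0.5897×7) = 0.5897, so λ = 0.5897/3.472 = 0.1699 per s.

0.170 per s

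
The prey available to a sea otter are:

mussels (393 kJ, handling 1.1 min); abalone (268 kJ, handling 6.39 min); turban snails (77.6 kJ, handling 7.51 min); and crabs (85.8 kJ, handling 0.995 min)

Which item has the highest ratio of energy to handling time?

Profitability E/h (kJ/min): mussels = 393/1.1 = 357, abalone = 268/6.39 = 41.9, turban snails = 77.6/7.51 = 10.3, crabs = 85.8/0.995 = 86.2.
Ranked: mussels > crabs > abalone > turban snails.

mussels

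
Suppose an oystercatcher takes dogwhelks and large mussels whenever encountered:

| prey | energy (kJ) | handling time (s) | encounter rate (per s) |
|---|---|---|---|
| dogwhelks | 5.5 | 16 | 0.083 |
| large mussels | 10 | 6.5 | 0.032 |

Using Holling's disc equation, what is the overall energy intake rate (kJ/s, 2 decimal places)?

R = (0.083×5.5 + 0.032×10) / (1 + 0.083×16 + 0.032×6.5) = 0.7765/2.536 = 0.3062 kJ/s.

0.31 kJ/s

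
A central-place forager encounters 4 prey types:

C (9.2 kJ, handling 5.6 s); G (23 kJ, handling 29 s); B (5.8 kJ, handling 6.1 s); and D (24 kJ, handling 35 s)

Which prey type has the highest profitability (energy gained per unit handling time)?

Profitability E/h (kJ/s): C = 9.2/5.6 = 1.64, G = 23/29 = 0.793, B = 5.8/6.1 = 0.951, D = 24/35 = 0.686.
Ranked: C > B > G > D.

C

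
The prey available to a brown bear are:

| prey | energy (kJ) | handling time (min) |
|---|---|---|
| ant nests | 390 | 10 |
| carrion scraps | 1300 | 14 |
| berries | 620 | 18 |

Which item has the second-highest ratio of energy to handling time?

ant nests

In descending order of E/h:
carrion scraps: 1300/14 = 92.9 kJ/min
ant nests: 390/10 = 39 kJ/min
berries: 620/18 = 34.4 kJ/min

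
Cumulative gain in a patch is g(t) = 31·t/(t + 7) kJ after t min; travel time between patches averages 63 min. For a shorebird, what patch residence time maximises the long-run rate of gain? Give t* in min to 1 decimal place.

Maximise g(t)/(T+t): set derivative to zero → g'(t)(T+t) = g(t).
g'(t) = 31·7/(t + 7)². Setting 31·7/(t+7)² = 31t/[(t+7)(63+t)] gives 7(63+t) = t(t+7), so t² = 7×63 = 441.
t* = √441 = 21 min.

21.0 min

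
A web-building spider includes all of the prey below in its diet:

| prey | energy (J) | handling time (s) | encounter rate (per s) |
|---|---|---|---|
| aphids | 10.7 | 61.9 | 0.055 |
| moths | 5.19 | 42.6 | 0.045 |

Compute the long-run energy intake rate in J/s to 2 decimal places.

0.13 J/s

R = (0.055×10.7 + 0.045×5.19) / (1 + 0.055×61.9 + 0.045×42.6) = 0.822/6.322 = 0.13 J/s.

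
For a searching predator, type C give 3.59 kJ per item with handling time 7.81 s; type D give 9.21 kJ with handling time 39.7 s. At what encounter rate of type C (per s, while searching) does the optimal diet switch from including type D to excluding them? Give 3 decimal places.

0.130 per s

At the threshold, the rate on type C alone equals the profitability of type D: λ·3.59/(1 + λ·7.81) = 9.21/39.7 = 0.232.
Rearranging, λ(3.59 − 0.232×7.81) = 0.232, so λ = 0.232/1.778 = 0.1305 per s.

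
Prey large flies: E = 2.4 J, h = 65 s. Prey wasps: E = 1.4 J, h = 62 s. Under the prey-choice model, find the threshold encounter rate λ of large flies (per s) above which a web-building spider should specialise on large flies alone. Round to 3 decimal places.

0.024 per s

At the threshold, the rate on large flies alone equals the profitability of wasps: λ·2.4/(1 + λ·65) = 1.4/62 = 0.02258.
Rearranging, λ(2.4 − 0.02258×65) = 0.02258, so λ = 0.02258/0.9323 = 0.02422 per s.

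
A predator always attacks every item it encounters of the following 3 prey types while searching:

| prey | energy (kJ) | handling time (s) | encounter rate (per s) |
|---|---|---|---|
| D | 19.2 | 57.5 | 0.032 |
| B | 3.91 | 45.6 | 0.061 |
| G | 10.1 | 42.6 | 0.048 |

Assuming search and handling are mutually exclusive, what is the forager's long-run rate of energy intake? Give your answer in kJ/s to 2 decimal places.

0.17 kJ/s

Energy encountered per unit search time: 0.032×19.2 + 0.061×3.91 + 0.048×10.1 = 1.338 kJ/s.
Handling time per unit search time: 0.032×57.5 + 0.061×45.6 + 0.048×42.6 = 6.666.
Rate = 1.338/(1 + 6.666) = 0.1745 kJ/s.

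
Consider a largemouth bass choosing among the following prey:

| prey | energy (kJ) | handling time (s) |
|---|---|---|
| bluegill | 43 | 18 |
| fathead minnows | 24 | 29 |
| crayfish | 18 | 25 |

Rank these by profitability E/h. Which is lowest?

In descending order of E/h:
bluegill: 43/18 = 2.39 kJ/s
fathead minnows: 24/29 = 0.828 kJ/s
crayfish: 18/25 = 0.72 kJ/s

crayfish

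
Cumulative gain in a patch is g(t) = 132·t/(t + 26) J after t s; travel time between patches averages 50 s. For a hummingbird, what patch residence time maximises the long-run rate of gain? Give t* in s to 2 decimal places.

By the marginal value theorem, leave when the instantaneous gain rate g'(t) equals the habitat-wide average g(t)/(T + t).
g'(t) = 132·26/(t + 26)². Setting 132·26/(t+26)² = 132t/[(t+26)(50+t)] gives 26(50+t) = t(t+26), so t² = 26×50 = 1300.
t* = √1300 = 36.06 s.

36.06 s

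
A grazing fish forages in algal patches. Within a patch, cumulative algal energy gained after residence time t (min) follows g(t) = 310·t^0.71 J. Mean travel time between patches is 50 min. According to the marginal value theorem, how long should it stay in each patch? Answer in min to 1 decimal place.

Optimal t* satisfies g'(t*) = g(t*)/(T + t*).
g'(t) = 0.71·310·t^-0.29. Setting 0.71·310·t^-0.29 = 310·t^0.71/(50+t) gives 0.71(50+t) = t, so 0.29·t = 0.71×50.
t* = 0.71×50/0.29 = 122.4 min.

122.4 min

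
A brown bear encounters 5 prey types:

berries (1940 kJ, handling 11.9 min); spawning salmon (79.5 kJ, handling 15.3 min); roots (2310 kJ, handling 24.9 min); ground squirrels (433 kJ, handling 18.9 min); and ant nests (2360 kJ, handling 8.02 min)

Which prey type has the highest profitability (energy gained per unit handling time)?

Profitability E/h (kJ/min): berries = 1940/11.9 = 163, spawning salmon = 79.5/15.3 = 5.2, roots = 2310/24.9 = 92.8, ground squirrels = 433/18.9 = 22.9, ant nests = 2360/8.02 = 294.
Ranked: ant nests > berries > roots > ground squirrels > spawning salmon.

ant nests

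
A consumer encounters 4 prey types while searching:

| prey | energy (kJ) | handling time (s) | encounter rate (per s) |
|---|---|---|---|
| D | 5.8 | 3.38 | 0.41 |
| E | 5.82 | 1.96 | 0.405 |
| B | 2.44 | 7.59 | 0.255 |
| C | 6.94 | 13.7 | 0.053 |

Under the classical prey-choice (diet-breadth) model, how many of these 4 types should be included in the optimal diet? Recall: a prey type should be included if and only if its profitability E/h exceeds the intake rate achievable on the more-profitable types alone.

Profitabilities (E/h, kJ/s): E 2.97, D 1.72, C 0.507, B 0.321. Add prey in this order while the next type's profitability exceeds the intake rate on those already taken.
Rate on top 1: 1.314. D: 1.72 > 1.314 → include.
Rate on top 2: 1.489. C: 0.507 < 1.489 → exclude; stop.
Optimal diet: E, D — 2 of 4 types.

2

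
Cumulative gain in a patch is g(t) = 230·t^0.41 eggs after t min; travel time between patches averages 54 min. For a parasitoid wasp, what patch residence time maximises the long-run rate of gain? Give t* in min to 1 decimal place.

Maximise g(t)/(T+t): set derivative to zero → g'(t)(T+t) = g(t).
g'(t) = 0.41·230·t^-0.59. Setting 0.41·230·t^-0.59 = 230·t^0.41/(54+t) gives 0.41(54+t) = t, so 0.59·t = 0.41×54.
t* = 0.41×54/0.59 = 37.53 min.

37.5 min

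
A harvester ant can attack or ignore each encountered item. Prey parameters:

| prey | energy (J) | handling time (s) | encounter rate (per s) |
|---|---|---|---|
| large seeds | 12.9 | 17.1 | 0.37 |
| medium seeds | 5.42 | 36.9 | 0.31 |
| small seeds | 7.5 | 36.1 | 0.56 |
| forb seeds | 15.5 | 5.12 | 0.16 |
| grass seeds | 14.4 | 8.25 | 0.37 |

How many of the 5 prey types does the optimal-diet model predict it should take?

2

E/h in descending order: forb seeds 3.03, grass seeds 1.75, large seeds 0.754, small seeds 0.208, medium seeds 0.147 J/s. The optimal diet is the largest prefix of this list for which every included type satisfies E_i/h_i > R on the types above it.
Rate on top 1: 1.363. grass seeds: 1.75 > 1.363 → include.
Rate on top 2: 1.603. large seeds: 0.754 < 1.603 → exclude; stop.
Optimal diet: forb seeds, grass seeds — 2 of 5 types.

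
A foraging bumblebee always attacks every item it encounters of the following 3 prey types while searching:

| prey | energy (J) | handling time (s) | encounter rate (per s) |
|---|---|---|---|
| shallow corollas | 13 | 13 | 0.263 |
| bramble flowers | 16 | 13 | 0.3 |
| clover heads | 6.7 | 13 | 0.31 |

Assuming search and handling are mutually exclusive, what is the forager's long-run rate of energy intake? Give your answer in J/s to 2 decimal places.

R = Σλ_iE_i / (1 + Σλ_ih_i)
Numerator: 0.263×13 + 0.3×16 + 0.31×6.7 = 10.3
Denominator: 1 + 0.263×13 + 0.3×13 + 0.31×13 = 12.35
R = 10.3/12.35 = 0.8338 J/s

0.83 J/s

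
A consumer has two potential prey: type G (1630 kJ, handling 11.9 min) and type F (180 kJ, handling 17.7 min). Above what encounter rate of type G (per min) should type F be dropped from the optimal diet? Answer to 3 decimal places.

Drop type F once their profitability E₂/h₂ falls below the rate achievable on type G alone: E₂/h₂ = λE₁/(1 + λh₁).
Solve for λ: λE₁h₂ = E₂(1 + λh₁) → λ(E₁h₂ − E₂h₁) = E₂ → λ = E₂/(E₁h₂ − E₂h₁).
λ = 180/(1630×17.7 − 180×11.9) = 180/2.671e+04 = 0.006739 per min.

0.007 per min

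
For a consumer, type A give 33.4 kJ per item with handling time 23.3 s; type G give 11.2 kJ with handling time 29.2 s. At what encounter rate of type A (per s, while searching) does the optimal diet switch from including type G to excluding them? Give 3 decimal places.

0.016 per s

The zero-one rule: include type G iff E₂/h₂ > λE₁/(1+λh₁). Equality gives the switch point.
λE₁h₂ = E₂ + λE₂h₁ ⇒ λ = E₂/(E₁h₂ − E₂h₁) = 11.2/(975.3 − 261) = 0.01568 per s.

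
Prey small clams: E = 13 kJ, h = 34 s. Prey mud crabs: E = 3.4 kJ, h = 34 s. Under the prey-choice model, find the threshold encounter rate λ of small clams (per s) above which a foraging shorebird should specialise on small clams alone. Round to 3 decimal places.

At the threshold, the rate on small clams alone equals the profitability of mud crabs: λ·13/(1 + λ·34) = 3.4/34 = 0.1.
Rearranging, λ(13 − 0.1×34) = 0.1, so λ = 0.1/9.6 = 0.01042 per s.

0.010 per s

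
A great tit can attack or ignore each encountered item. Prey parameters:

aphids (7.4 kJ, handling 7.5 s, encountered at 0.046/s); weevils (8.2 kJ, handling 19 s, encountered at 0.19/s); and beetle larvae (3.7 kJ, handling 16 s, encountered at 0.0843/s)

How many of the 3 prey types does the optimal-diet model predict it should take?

E/h in descending order: aphids 0.987, weevils 0.432, beetle larvae 0.231 kJ/s. The optimal diet is the largest prefix of this list for which every included type satisfies E_i/h_i > R on the types above it.
Rate on top 1: 0.2531. weevils: 0.432 > 0.2531 → include.
Rate on top 2: 0.3831. beetle larvae: 0.231 < 0.3831 → exclude; stop.
Optimal diet: aphids, weevils — 2 of 3 types.

2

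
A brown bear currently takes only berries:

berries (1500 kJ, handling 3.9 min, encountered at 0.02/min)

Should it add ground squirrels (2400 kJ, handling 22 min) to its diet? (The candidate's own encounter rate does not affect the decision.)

Yes

On berries alone, R = ΣλE/(1+Σλh) = 30/1.078 = 27.83 kJ/min.
ground squirrels: E/h = 2400/22 = 109.1 kJ/min.
109.1 > 27.83, so adding ground squirrels raises the average — include it.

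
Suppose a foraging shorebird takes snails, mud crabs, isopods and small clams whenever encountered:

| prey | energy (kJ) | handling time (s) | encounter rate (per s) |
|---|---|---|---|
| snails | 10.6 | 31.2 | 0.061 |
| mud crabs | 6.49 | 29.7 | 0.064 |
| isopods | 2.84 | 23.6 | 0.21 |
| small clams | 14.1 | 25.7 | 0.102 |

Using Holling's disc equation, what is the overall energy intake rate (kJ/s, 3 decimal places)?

R = Σλ_iE_i / (1 + Σλ_ih_i)
Numerator: 0.061×10.6 + 0.064×6.49 + 0.21×2.84 + 0.102×14.1 = 3.097
Denominator: 1 + 0.061×31.2 + 0.064×29.7 + 0.21×23.6 + 0.102×25.7 = 12.38
R = 3.097/12.38 = 0.2501 kJ/s

0.250 kJ/s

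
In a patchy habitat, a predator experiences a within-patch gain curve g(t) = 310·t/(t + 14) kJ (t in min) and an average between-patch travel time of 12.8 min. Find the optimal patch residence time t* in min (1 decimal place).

13.4 min

Optimal t* satisfies g'(t*) = g(t*)/(T + t*).
g'(t) = 310·14/(t + 14)². Setting 310·14/(t+14)² = 310t/[(t+14)(12.8+t)] gives 14(12.8+t) = t(t+14), so t² = 14×12.8 = 179.2.
t* = √179.2 = 13.39 min.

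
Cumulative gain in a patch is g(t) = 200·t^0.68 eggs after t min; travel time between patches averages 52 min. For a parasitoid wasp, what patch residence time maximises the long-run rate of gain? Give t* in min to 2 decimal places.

By the marginal value theorem, leave when the instantaneous gain rate g'(t) equals the habitat-wide average g(t)/(T + t).
g'(t) = 0.68·200·t^-0.32. Setting 0.68·200·t^-0.32 = 200·t^0.68/(52+t) gives 0.68(52+t) = t, so 0.32·t = 0.68×52.
t* = 0.68×52/0.32 = 110.5 min.

110.50 min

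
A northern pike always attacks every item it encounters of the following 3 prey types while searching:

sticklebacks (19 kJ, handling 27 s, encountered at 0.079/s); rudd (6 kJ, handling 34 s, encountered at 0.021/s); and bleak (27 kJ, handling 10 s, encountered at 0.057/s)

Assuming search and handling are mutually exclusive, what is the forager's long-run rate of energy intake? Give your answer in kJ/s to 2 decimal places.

R = (0.079×19 + 0.021×6 + 0.057×27) / (1 + 0.079×27 + 0.021×34 + 0.057×10) = 3.166/4.417 = 0.7168 kJ/s.

0.72 kJ/s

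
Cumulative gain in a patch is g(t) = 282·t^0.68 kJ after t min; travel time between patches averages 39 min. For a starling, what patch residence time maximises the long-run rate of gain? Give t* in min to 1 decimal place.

82.9 min

Optimal t* satisfies g'(t*) = g(t*)/(T + t*).
g'(t) = 0.68·282·t^-0.32. Setting 0.68·282·t^-0.32 = 282·t^0.68/(39+t) gives 0.68(39+t) = t, so 0.32·t = 0.68×39.
t* = 0.68×39/0.32 = 82.88 min.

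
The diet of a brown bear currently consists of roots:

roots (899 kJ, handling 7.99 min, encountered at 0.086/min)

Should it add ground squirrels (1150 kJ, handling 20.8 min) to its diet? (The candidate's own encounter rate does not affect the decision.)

Yes

On roots alone, R = ΣλE/(1+Σλh) = 77.31/1.687 = 45.83 kJ/min.
Profitability of ground squirrels: 1150/20.8 = 55.29 kJ/min.
Since 55.29 > R, including ground squirrels increases the long-run rate.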